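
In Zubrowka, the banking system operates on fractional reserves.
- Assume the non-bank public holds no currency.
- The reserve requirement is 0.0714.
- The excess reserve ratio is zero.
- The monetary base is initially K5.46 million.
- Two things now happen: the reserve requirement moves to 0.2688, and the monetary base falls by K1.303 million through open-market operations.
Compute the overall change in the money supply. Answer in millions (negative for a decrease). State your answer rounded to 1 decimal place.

-61.0 million

Before: m₁ = 1 / (0.0714) ≈ 14.0056, MB₁ = 5.46, so M₁ = 14.0056 × 5.46 ≈ 76.4706 million.
After: m₂ = 1 / (0.2688) ≈ 3.7202, MB₂ = 5.46 − 1.303 = 4.157, so M₂ = 3.7202 × 4.157 ≈ 15.4649 million.
ΔM = M₂ − M₁ = 15.4649 − 76.4706 = -61.0057 million.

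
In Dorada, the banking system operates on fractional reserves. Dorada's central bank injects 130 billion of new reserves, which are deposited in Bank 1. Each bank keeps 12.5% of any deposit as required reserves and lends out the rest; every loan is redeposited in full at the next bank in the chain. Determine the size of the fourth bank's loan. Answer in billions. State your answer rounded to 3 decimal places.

Each bank lends a fraction (1 − rr) = 0.8750 of the deposit it receives, so Bank 4 receives 130·0.8750^3 and lends 130·0.8750^4 ≈ 76.2036 billion.

76.204 billion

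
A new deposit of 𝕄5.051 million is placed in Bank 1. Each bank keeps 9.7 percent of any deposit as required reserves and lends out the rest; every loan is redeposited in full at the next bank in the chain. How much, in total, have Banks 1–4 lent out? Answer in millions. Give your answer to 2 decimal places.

𝕄15.76 million

Bank i lends (1 − rr)^i of the original deposit: Bank 1 lends 5.051·0.9030 ≈ 4.5611, Bank 2 lends 5.051·0.9030² ≈ 4.1186, and so on.
Summing a geometric series: total = 5.051·[0.9030·(1 − 0.9030^4) / (1 − 0.9030)] ≈ 15.7572 million.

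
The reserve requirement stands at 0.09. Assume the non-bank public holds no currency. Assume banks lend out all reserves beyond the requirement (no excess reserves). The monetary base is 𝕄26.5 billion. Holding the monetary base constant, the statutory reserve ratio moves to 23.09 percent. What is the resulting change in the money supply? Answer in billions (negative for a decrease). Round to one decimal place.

Initially m₁ = 1 / (0.09) ≈ 11.1111, so M₁ = 11.1111 × 26.5 ≈ 294.4442 billion.
After the change m₂ = 1 / (0.2309) ≈ 4.3309, so M₂ = 4.3309 × 26.5 ≈ 114.7688 billion.
ΔM = M₂ − M₁ = 114.7688 − 294.4442 = -179.6754 billion.

-179.7 billion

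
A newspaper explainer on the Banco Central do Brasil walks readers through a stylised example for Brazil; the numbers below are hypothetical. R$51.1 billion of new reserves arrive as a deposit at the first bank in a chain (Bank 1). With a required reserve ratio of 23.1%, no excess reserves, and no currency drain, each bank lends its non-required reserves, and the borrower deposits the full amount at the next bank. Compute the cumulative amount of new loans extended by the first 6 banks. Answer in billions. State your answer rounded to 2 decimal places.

Bank i lends (1 − rr)^i of the original deposit: Bank 1 lends 51.1·0.7690 = 39.2959, Bank 2 lends 51.1·0.7690² ≈ 30.2185, and so on.
Summing a geometric series: total = 51.1·[0.7690·(1 − 0.7690^6) / (1 − 0.7690)] ≈ 134.9323 billion.

R$134.93 billion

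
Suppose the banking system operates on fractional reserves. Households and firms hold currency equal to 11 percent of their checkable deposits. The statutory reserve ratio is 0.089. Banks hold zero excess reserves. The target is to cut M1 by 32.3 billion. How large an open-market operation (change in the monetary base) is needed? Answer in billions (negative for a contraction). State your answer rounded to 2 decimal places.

The money multiplier is m = (1 + c) / (rr + c) = (1 + 0.11) / (0.089 + 0.11) ≈ 5.57789.
ΔMB = ΔM / m = (−32.3) / 5.57789 ≈ -5.7907 billion.

-5.79 billion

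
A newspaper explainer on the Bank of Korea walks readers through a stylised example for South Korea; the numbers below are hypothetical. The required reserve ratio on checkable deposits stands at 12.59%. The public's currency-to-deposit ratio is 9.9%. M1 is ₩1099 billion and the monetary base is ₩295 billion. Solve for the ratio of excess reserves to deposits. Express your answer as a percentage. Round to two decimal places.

7.01%

Using m = M/MB = 1099/295 ≈ 3.725424. Since m = (1 + c)/(c + rr + e), the denominator satisfies c + rr + e = (1 + c)/m = (1 + 0.099) / 3.725424 ≈ 0.295000.
With c = 0.099 and rr = 0.1259, the ratio of excess reserves to deposits is 0.295000 − 0.099 − 0.1259 = 0.0701.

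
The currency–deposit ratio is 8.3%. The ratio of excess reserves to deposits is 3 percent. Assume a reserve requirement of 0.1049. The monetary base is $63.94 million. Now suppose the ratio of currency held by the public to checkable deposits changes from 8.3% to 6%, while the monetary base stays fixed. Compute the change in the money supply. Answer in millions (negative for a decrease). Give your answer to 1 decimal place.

$30.0 million

Initially m₁ = (1 + 0.083) / (0.1049 + 0.03 + 0.083) ≈ 4.9702, so M₁ = 4.9702 × 63.94 ≈ 317.7946 million.
After the change m₂ = (1 + 0.06) / (0.1049 + 0.03 + 0.06) ≈ 5.4387, so M₂ = 5.4387 × 63.94 ≈ 347.7505 million.
ΔM = M₂ − M₁ = 347.7505 − 317.7946 = 29.9559 million.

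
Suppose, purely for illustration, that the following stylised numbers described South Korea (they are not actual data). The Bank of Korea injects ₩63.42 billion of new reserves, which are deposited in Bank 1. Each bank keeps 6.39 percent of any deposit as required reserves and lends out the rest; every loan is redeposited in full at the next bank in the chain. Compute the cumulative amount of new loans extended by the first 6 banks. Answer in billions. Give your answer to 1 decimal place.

Bank i lends (1 − rr)^i of the original deposit: Bank 1 lends 63.42·0.9361 ≈ 59.3675, Bank 2 lends 63.42·0.9361² ≈ 55.5739, and so on.
Summing a geometric series: total = 63.42·[0.9361·(1 − 0.9361^6) / (1 − 0.9361)] ≈ 303.9228 billion.

₩303.9 billion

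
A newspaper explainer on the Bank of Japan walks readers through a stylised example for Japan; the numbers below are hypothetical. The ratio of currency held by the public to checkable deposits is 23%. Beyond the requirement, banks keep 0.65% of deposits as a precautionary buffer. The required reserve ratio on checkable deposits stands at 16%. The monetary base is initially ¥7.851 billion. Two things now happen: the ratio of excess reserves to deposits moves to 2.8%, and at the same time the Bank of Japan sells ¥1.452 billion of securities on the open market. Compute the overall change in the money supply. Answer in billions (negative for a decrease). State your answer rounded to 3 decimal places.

-5.525 billion

Before: m₁ = (1 + 0.23) / (0.16 + 0.0065 + 0.23) ≈ 3.10214, MB₁ = 7.851, so M₁ = 3.10214 × 7.851 ≈ 24.3549 billion.
After: m₂ = (1 + 0.23) / (0.16 + 0.028 + 0.23) ≈ 2.94258, MB₂ = 7.851 − 1.452 = 6.399, so M₂ = 2.94258 × 6.399 ≈ 18.8296 billion.
ΔM = M₂ − M₁ = 18.8296 − 24.3549 = -5.5253 billion.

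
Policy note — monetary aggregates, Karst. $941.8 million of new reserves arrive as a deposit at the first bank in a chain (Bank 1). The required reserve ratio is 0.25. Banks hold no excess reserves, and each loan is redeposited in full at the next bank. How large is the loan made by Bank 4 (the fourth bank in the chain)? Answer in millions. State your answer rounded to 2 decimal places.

$297.99 million

Each bank lends a fraction (1 − rr) = 0.7500 of the deposit it receives, so Bank 4 receives 941.8·0.7500^3 and lends 941.8·0.7500^4 ≈ 297.9914 million.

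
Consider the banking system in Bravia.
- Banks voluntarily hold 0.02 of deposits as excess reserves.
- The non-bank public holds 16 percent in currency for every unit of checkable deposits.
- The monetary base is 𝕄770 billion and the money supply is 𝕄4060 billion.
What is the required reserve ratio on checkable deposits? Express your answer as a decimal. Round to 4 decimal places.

0.0400

Using m = M/MB = 4060/770 ≈ 5.272727. Since m = (1 + c)/(c + rr + e), the denominator satisfies c + rr + e = (1 + c)/m = (1 + 0.16) / 5.272727 ≈ 0.220000.
With c = 0.16 and e = 0.02, the required reserve ratio on checkable deposits is 0.220000 − 0.16 − 0.02 = 0.04.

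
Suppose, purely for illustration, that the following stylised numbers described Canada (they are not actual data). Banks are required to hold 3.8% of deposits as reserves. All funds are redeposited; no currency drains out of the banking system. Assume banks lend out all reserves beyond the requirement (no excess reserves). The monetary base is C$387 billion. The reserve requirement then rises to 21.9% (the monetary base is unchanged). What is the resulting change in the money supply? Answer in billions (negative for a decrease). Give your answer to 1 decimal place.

Initially m₁ = 1 / (0.038) ≈ 26.31579, so M₁ = 26.31579 × 387 ≈ 10184.2107 billion.
After the change m₂ = 1 / (0.219) ≈ 4.56621, so M₂ = 4.56621 × 387 ≈ 1767.1233 billion.
ΔM = M₂ − M₁ = 1767.1233 − 10184.2107 = -8417.0874 billion.

-8417.1 billion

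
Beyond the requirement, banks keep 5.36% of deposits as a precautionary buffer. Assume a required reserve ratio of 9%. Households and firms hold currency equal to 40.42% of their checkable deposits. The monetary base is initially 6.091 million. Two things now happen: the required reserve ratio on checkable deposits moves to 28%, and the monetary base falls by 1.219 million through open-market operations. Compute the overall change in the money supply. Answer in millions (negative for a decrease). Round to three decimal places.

Before: m₁ = (1 + 0.4042) / (0.09 + 0.0536 + 0.4042) ≈ 2.56334, MB₁ = 6.091, so M₁ = 2.56334 × 6.091 ≈ 15.6133 million.
After: m₂ = (1 + 0.4042) / (0.28 + 0.0536 + 0.4042) ≈ 1.90323, MB₂ = 6.091 − 1.219 = 4.872, so M₂ = 1.90323 × 4.872 ≈ 9.2725 million.
ΔM = M₂ − M₁ = 9.2725 − 15.6133 = -6.3408 million.

-6.341 million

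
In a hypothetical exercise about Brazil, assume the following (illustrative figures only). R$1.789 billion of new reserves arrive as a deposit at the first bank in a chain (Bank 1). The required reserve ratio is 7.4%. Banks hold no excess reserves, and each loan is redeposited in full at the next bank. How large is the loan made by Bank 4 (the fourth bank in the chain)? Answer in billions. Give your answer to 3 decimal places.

Each bank lends a fraction (1 − rr) = 0.9260 of the deposit it receives, so Bank 4 receives 1.789·0.9260^3 and lends 1.789·0.9260^4 ≈ 1.3154 billion.

R$1.315 billion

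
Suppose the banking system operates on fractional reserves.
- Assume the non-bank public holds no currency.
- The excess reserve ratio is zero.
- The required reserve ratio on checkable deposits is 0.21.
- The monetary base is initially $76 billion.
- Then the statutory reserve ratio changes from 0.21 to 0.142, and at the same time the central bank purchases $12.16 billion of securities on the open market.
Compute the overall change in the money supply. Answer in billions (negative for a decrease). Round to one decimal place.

$258.9 billion

Before: m₁ = 1 / (0.21) ≈ 4.7619, MB₁ = 76, so M₁ = 4.7619 × 76 = 361.9044 billion.
After: m₂ = 1 / (0.142) ≈ 7.0423, MB₂ = 76 + 12.16 = 88.16, so M₂ = 7.0423 × 88.16 ≈ 620.8492 billion.
ΔM = M₂ − M₁ = 620.8492 − 361.9044 = 258.9448 billion.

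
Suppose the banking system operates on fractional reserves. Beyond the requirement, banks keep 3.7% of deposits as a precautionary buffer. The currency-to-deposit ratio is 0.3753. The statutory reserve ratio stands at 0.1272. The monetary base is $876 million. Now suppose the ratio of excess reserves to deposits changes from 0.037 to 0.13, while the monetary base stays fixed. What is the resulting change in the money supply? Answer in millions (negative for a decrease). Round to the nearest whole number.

Initially m₁ = (1 + 0.3753) / (0.1272 + 0.037 + 0.3753) ≈ 2.5492, so M₁ = 2.5492 × 876 = 2233.0992 million.
After the change m₂ = (1 + 0.3753) / (0.1272 + 0.13 + 0.3753) ≈ 2.1744, so M₂ = 2.1744 × 876 = 1904.7744 million.
ΔM = M₂ − M₁ = 1904.7744 − 2233.0992 = -328.3248 million.

-328 million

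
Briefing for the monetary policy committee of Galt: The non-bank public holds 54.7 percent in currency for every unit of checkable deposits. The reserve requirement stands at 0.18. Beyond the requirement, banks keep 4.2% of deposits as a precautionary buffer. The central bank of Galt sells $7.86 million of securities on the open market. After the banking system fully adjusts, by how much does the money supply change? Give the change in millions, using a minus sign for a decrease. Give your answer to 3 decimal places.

-15.812 million

The money multiplier is m = (1 + c) / (rr + e + c) = (1 + 0.547) / (0.18 + 0.042 + 0.547) ≈ 2.01170.
The sale removes 7.86 million of base, so ΔM = m × ΔMB = 2.01170 × (−7.86) ≈ -15.812 million.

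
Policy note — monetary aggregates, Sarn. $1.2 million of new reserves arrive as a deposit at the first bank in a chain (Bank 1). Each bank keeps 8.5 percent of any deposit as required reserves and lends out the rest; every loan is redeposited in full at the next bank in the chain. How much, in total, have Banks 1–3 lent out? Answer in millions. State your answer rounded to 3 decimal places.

$3.022 million

Bank i lends (1 − rr)^i of the original deposit: Bank 1 lends 1.2·0.9150 = 1.0980, Bank 2 lends 1.2·0.9150² ≈ 1.0047, and so on.
Summing a geometric series: total = 1.2·[0.9150·(1 − 0.9150^3) / (1 − 0.9150)] ≈ 3.0219 million.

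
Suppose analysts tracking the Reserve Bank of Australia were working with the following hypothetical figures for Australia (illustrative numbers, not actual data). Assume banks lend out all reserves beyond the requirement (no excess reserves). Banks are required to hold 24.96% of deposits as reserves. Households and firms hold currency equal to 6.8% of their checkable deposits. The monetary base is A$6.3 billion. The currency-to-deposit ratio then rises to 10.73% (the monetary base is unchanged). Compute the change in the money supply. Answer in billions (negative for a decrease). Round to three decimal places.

-1.639 billion

Initially m₁ = (1 + 0.068) / (0.2496 + 0.068) ≈ 3.36272, so M₁ = 3.36272 × 6.3 ≈ 21.1851 billion.
After the change m₂ = (1 + 0.1073) / (0.2496 + 0.1073) ≈ 3.10255, so M₂ = 3.10255 × 6.3 ≈ 19.5461 billion.
ΔM = M₂ − M₁ = 19.5461 − 21.1851 = -1.639 billion.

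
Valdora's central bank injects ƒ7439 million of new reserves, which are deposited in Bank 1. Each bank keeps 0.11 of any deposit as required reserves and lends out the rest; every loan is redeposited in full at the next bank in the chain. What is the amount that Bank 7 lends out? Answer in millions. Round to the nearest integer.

ƒ3290 million

Each bank lends a fraction (1 − rr) = 0.8900 of the deposit it receives, so Bank 7 receives 7439·0.8900^6 and lends 7439·0.8900^7 ≈ 3290.3690 million.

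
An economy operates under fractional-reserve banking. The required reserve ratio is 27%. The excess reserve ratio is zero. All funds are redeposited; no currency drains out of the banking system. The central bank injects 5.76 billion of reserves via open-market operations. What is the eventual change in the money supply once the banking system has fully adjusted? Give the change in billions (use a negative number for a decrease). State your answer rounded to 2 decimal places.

The simple money multiplier is m = 1/rr = 1/0.27 ≈ 3.7037.
An open-market purchase increases the monetary base by 5.76 billion, so ΔM = m × ΔMB = 3.7037 × 5.76 ≈ 21.3333 billion.

21.33 billion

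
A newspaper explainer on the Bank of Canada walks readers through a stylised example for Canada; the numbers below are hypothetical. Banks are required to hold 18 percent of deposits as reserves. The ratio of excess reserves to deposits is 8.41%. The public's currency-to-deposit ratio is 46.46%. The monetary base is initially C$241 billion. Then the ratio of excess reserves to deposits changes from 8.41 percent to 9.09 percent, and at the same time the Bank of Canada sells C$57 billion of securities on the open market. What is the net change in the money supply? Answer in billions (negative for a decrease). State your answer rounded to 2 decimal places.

Before: m₁ = (1 + 0.4646) / (0.18 + 0.0841 + 0.4646) ≈ 2.009881, MB₁ = 241, so M₁ = 2.009881 × 241 ≈ 484.3813 billion.
After: m₂ = (1 + 0.4646) / (0.18 + 0.0909 + 0.4646) ≈ 1.991298, MB₂ = 241 − 57 = 184, so M₂ = 1.991298 × 184 ≈ 366.3988 billion.
ΔM = M₂ − M₁ = 366.3988 − 484.3813 = -117.9825 billion.

-117.98 billion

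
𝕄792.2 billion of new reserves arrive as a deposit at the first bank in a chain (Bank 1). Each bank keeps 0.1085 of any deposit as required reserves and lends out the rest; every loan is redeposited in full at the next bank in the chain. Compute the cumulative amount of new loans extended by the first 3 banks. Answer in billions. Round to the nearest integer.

Bank i lends (1 − rr)^i of the original deposit: Bank 1 lends 792.2·0.8915 = 706.2463, Bank 2 lends 792.2·0.8915² ≈ 629.6186, and so on.
Summing a geometric series: total = 792.2·[0.8915·(1 − 0.8915^3) / (1 − 0.8915)] ≈ 1897.1698 billion.

𝕄1897 billion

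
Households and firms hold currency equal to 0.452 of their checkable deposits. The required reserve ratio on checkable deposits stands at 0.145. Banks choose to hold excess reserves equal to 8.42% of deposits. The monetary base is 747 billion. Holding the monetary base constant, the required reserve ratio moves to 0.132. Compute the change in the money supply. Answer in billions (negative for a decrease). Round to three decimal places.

Initially m₁ = (1 + 0.452) / (0.145 + 0.0842 + 0.452) ≈ 2.1315326, so M₁ = 2.1315326 × 747 ≈ 1592.2549 billion.
After the change m₂ = (1 + 0.452) / (0.132 + 0.0842 + 0.452) ≈ 2.1730021, so M₂ = 2.1730021 × 747 ≈ 1623.2326 billion.
ΔM = M₂ − M₁ = 1623.2326 − 1592.2549 = 30.9777 billion.

30.978 billion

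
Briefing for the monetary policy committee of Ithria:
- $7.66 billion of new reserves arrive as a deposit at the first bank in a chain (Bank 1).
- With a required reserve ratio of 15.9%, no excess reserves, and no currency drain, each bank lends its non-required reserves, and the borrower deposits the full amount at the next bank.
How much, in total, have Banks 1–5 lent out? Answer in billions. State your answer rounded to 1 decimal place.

$23.5 billion

Bank i lends (1 − rr)^i of the original deposit: Bank 1 lends 7.66·0.8410 ≈ 6.4421, Bank 2 lends 7.66·0.8410² ≈ 5.4178, and so on.
Summing a geometric series: total = 7.66·[0.8410·(1 − 0.8410^5) / (1 − 0.8410)] ≈ 23.4707 billion.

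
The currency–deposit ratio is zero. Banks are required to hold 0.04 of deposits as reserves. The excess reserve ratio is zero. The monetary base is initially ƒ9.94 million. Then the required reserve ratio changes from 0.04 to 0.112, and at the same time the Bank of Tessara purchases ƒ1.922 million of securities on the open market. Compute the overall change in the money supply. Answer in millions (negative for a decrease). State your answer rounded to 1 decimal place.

Before: m₁ = 1 / (0.04) = 25, MB₁ = 9.94, so M₁ = 25 × 9.94 = 248.5 million.
After: m₂ = 1 / (0.112) ≈ 8.9286, MB₂ = 9.94 + 1.922 = 11.862, so M₂ = 8.9286 × 11.862 ≈ 105.9111 million.
ΔM = M₂ − M₁ = 105.9111 − 248.5 = -142.5889 million.

-142.6 million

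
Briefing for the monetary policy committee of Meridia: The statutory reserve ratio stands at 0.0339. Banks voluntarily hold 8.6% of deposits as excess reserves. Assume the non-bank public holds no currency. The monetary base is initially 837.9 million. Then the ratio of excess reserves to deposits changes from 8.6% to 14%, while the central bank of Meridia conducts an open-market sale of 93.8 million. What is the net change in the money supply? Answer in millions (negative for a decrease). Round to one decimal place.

Before: m₁ = 1 / (0.0339 + 0.086) ≈ 8.34028, MB₁ = 837.9, so M₁ = 8.34028 × 837.9 ≈ 6988.3206 million.
After: m₂ = 1 / (0.0339 + 0.14) ≈ 5.75043, MB₂ = 837.9 − 93.8 = 744.1, so M₂ = 5.75043 × 744.1 ≈ 4278.895 million.
ΔM = M₂ − M₁ = 4278.895 − 6988.3206 = -2709.4256 million.

-2709.4 million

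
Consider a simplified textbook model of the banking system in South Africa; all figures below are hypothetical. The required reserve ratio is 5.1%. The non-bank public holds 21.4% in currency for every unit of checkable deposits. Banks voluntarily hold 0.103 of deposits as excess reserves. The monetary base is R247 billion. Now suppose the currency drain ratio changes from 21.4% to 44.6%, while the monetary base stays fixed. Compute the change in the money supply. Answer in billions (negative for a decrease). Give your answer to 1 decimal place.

Initially m₁ = (1 + 0.214) / (0.051 + 0.103 + 0.214) ≈ 3.29891, so M₁ = 3.29891 × 247 ≈ 814.8308 billion.
After the change m₂ = (1 + 0.446) / (0.051 + 0.103 + 0.446) = 2.41, so M₂ = 2.41 × 247 = 595.27 billion.
ΔM = M₂ − M₁ = 595.27 − 814.8308 = -219.5608 billion.

-219.6 billion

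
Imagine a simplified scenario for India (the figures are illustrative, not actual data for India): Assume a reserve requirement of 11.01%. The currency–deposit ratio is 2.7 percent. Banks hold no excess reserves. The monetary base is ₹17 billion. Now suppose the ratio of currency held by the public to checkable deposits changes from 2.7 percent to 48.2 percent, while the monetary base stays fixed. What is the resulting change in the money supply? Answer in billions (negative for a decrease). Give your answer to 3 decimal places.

Initially m₁ = (1 + 0.027) / (0.1101 + 0.027) ≈ 7.490883, so M₁ = 7.490883 × 17 ≈ 127.345 billion.
After the change m₂ = (1 + 0.482) / (0.1101 + 0.482) ≈ 2.502956, so M₂ = 2.502956 × 17 ≈ 42.5503 billion.
ΔM = M₂ − M₁ = 42.5503 − 127.345 = -84.7947 billion.

-84.795 billion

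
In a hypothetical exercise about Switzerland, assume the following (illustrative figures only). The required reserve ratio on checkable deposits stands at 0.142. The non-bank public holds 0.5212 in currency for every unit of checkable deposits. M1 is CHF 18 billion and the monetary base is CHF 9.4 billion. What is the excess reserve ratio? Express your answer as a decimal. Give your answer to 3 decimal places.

0.131

Using m = M/MB = 18/9.4 ≈ 1.914894. Since m = (1 + c)/(c + rr + e), the denominator satisfies c + rr + e = (1 + c)/m = (1 + 0.5212) / 1.914894 ≈ 0.794404.
With c = 0.5212 and rr = 0.142, the excess reserve ratio is 0.794404 − 0.5212 − 0.142 = 0.131204.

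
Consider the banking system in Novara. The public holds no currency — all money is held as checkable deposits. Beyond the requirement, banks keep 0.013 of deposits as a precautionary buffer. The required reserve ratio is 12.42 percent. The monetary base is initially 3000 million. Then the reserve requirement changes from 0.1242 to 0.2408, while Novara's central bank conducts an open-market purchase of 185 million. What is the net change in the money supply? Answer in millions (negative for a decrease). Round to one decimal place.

Before: m₁ = 1 / (0.1242 + 0.013) ≈ 7.288630, MB₁ = 3000, so M₁ = 7.288630 × 3000 = 21865.89 million.
After: m₂ = 1 / (0.2408 + 0.013) ≈ 3.940110, MB₂ = 3000 + 185 = 3185, so M₂ = 3.940110 × 3185 ≈ 12549.2503 million.
ΔM = M₂ − M₁ = 12549.2503 − 21865.89 = -9316.6397 million.

-9316.6 million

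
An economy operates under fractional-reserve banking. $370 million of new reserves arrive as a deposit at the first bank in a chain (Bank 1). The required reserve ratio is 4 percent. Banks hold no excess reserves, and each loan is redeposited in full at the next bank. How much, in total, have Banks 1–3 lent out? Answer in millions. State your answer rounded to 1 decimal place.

Bank i lends (1 − rr)^i of the original deposit: Bank 1 lends 370·0.9600 = 355.2000, Bank 2 lends 370·0.9600² = 340.9920, and so on.
Summing a geometric series: total = 370·[0.9600·(1 − 0.9600^3) / (1 − 0.9600)] ≈ 1023.5443 million.

$1023.5 million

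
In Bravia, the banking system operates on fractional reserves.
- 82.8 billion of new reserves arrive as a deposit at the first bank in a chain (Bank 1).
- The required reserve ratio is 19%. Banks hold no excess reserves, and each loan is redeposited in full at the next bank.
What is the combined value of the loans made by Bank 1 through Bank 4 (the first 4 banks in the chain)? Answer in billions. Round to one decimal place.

Bank i lends (1 − rr)^i of the original deposit: Bank 1 lends 82.8·0.8100 = 67.0680, Bank 2 lends 82.8·0.8100² ≈ 54.3251, and so on.
Summing a geometric series: total = 82.8·[0.8100·(1 − 0.8100^4) / (1 − 0.8100)] ≈ 201.0391 billion.

201.0 billion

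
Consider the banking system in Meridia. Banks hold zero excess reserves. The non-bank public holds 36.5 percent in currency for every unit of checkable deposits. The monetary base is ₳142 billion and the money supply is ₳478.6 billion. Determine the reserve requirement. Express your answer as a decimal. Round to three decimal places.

Using m = M/MB = 478.6/142 ≈ 3.370423. Since m = (1 + c)/(c + rr + e), the denominator satisfies c + rr + e = (1 + c)/m = (1 + 0.365) / 3.370423 ≈ 0.404994.
With c = 0.365 and e = 0, the reserve requirement is 0.404994 − 0.365 − 0 = 0.039994.

0.040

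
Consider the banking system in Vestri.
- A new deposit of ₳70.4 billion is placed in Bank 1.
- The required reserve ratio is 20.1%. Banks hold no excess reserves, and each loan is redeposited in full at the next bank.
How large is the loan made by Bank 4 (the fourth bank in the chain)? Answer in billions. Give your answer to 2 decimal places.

Each bank lends a fraction (1 − rr) = 0.7990 of the deposit it receives, so Bank 4 receives 70.4·0.7990^3 and lends 70.4·0.7990^4 ≈ 28.6919 billion.

₳28.69 billion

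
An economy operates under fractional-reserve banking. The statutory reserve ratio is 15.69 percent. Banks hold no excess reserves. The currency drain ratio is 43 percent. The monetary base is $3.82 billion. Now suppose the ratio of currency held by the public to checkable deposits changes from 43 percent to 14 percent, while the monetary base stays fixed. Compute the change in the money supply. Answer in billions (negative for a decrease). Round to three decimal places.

$5.360 billion

Initially m₁ = (1 + 0.43) / (0.1569 + 0.43) ≈ 2.43653, so M₁ = 2.43653 × 3.82 ≈ 9.3075 billion.
After the change m₂ = (1 + 0.14) / (0.1569 + 0.14) ≈ 3.83968, so M₂ = 3.83968 × 3.82 ≈ 14.6676 billion.
ΔM = M₂ − M₁ = 14.6676 − 9.3075 = 5.3601 billion.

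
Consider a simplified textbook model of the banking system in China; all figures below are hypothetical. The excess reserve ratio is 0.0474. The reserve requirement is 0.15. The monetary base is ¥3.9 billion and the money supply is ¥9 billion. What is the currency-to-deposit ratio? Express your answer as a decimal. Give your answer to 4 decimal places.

Using m = M/MB = 9/3.9 ≈ 2.307692. From m = (1 + c)/(c + rr + e), rearranging gives 1 + c = m·(c + rr + e), so c·(1 − m) = m·(rr + e) − 1.
Hence c = [m·(rr + e) − 1]/(1 − m) = [2.307692 × (0.15 + 0.0474) − 1] / (1 − 2.307692) ≈ 0.416353.

0.4164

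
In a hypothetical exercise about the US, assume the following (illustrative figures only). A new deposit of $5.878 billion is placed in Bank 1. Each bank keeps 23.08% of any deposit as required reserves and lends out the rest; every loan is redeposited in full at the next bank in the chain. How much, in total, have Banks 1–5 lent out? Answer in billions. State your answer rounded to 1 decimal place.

Bank i lends (1 − rr)^i of the original deposit: Bank 1 lends 5.878·0.7692 ≈ 4.5214, Bank 2 lends 5.878·0.7692² ≈ 3.4778, and so on.
Summing a geometric series: total = 5.878·[0.7692·(1 − 0.7692^5) / (1 − 0.7692)] ≈ 14.3149 billion.

$14.3 billion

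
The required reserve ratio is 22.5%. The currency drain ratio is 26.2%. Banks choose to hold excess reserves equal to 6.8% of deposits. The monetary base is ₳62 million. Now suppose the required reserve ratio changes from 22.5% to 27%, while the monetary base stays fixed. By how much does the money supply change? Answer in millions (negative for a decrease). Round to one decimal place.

Initially m₁ = (1 + 0.262) / (0.225 + 0.068 + 0.262) ≈ 2.2739, so M₁ = 2.2739 × 62 = 140.9818 million.
After the change m₂ = (1 + 0.262) / (0.27 + 0.068 + 0.262) ≈ 2.1033, so M₂ = 2.1033 × 62 = 130.4046 million.
ΔM = M₂ − M₁ = 130.4046 − 140.9818 = -10.5772 million.

-10.6 million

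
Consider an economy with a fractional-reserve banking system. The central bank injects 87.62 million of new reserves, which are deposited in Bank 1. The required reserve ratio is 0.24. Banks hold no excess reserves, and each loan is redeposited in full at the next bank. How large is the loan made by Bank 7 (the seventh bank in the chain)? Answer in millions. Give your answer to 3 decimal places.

12.832 million

Each bank lends a fraction (1 − rr) = 0.7600 of the deposit it receives, so Bank 7 receives 87.62·0.7600^6 and lends 87.62·0.7600^7 ≈ 12.8321 million.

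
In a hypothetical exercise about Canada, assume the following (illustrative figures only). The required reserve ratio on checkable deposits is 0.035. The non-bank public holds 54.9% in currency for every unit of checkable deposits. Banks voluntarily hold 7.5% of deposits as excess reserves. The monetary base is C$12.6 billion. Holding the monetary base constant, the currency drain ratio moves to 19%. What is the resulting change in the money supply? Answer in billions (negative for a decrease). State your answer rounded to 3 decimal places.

Initially m₁ = (1 + 0.549) / (0.035 + 0.075 + 0.549) ≈ 2.350531, so M₁ = 2.350531 × 12.6 ≈ 29.6167 billion.
After the change m₂ = (1 + 0.19) / (0.035 + 0.075 + 0.19) ≈ 3.966667, so M₂ = 3.966667 × 12.6 ≈ 49.98 billion.
ΔM = M₂ − M₁ = 49.98 − 29.6167 = 20.3633 billion.

C$20.363 billion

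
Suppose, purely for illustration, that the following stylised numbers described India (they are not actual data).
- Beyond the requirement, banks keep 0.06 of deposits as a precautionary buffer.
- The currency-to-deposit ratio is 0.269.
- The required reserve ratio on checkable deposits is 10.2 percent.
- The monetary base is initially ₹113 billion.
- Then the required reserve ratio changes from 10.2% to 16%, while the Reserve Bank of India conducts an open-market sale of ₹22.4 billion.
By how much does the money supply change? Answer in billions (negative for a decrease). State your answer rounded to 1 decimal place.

-97.6 billion

Before: m₁ = (1 + 0.269) / (0.102 + 0.06 + 0.269) ≈ 2.94432, MB₁ = 113, so M₁ = 2.94432 × 113 ≈ 332.7082 billion.
After: m₂ = (1 + 0.269) / (0.16 + 0.06 + 0.269) ≈ 2.59509, MB₂ = 113 − 22.4 = 90.6, so M₂ = 2.59509 × 90.6 ≈ 235.1152 billion.
ΔM = M₂ − M₁ = 235.1152 − 332.7082 = -97.593 billion.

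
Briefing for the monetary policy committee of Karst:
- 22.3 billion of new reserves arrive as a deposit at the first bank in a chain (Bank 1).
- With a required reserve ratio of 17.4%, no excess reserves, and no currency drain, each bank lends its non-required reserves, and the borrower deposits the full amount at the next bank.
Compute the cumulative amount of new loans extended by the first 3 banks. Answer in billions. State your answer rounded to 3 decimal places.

Bank i lends (1 − rr)^i of the original deposit: Bank 1 lends 22.3·0.8260 = 18.4198, Bank 2 lends 22.3·0.8260² ≈ 15.2148, and so on.
Summing a geometric series: total = 22.3·[0.8260·(1 − 0.8260^3) / (1 − 0.8260)] ≈ 46.2019 billion.

46.202 billion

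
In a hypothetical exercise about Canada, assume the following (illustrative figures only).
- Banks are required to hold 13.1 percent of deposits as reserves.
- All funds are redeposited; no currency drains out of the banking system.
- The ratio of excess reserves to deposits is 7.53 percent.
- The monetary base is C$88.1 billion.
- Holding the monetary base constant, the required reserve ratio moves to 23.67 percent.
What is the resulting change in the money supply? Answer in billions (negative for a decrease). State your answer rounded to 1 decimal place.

Initially m₁ = 1 / (0.131 + 0.0753) ≈ 4.8473, so M₁ = 4.8473 × 88.1 ≈ 427.0471 billion.
After the change m₂ = 1 / (0.2367 + 0.0753) ≈ 3.2051, so M₂ = 3.2051 × 88.1 ≈ 282.3693 billion.
ΔM = M₂ − M₁ = 282.3693 − 427.0471 = -144.6778 billion.

-144.7 billion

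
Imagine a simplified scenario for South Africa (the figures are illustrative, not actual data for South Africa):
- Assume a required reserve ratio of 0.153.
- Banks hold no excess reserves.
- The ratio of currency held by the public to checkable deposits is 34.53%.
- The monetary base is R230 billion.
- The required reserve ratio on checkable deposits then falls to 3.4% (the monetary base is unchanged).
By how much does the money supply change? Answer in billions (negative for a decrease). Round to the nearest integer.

Initially m₁ = (1 + 0.3453) / (0.153 + 0.3453) ≈ 2.6998, so M₁ = 2.6998 × 230 = 620.954 billion.
After the change m₂ = (1 + 0.3453) / (0.034 + 0.3453) ≈ 3.5468, so M₂ = 3.5468 × 230 = 815.764 billion.
ΔM = M₂ − M₁ = 815.764 − 620.954 = 194.81 billion.

R195 billion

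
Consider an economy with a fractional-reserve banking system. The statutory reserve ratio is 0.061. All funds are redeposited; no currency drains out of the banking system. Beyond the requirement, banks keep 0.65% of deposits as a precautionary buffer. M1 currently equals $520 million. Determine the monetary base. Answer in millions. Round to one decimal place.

$35.1 million

The money multiplier is m = 1 / (rr + e) = 1 / (0.061 + 0.0065) ≈ 14.81481.
MB = M / m = 520 / 14.81481 ≈ 35.1 million.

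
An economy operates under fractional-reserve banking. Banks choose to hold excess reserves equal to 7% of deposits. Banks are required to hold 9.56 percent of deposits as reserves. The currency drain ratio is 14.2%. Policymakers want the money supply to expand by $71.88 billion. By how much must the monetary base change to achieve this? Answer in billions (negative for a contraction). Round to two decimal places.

The money multiplier is m = (1 + c) / (rr + e + c) = (1 + 0.142) / (0.0956 + 0.07 + 0.142) ≈ 3.71261.
ΔMB = ΔM / m = (+71.88) / 3.71261 ≈ 19.361 billion.

$19.36 billion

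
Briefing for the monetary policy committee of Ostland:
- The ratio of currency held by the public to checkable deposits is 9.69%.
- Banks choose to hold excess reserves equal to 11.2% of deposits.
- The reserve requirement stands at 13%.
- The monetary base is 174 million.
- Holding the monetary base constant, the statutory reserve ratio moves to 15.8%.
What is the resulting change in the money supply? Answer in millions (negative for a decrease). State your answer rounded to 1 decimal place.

-43.0 million

Initially m₁ = (1 + 0.0969) / (0.13 + 0.112 + 0.0969) ≈ 3.23665, so M₁ = 3.23665 × 174 = 563.1771 million.
After the change m₂ = (1 + 0.0969) / (0.158 + 0.112 + 0.0969) ≈ 2.98964, so M₂ = 2.98964 × 174 ≈ 520.1974 million.
ΔM = M₂ − M₁ = 520.1974 − 563.1771 = -42.9797 million.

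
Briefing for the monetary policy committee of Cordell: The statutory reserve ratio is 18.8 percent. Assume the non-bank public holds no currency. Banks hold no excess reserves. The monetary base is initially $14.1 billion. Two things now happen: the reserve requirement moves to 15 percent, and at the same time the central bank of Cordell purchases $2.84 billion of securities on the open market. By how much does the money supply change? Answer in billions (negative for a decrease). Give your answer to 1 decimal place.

Before: m₁ = 1 / (0.188) ≈ 5.3191, MB₁ = 14.1, so M₁ = 5.3191 × 14.1 ≈ 74.9993 billion.
After: m₂ = 1 / (0.15) ≈ 6.6667, MB₂ = 14.1 + 2.84 = 16.94, so M₂ = 6.6667 × 16.94 ≈ 112.9339 billion.
ΔM = M₂ − M₁ = 112.9339 − 74.9993 = 37.9346 billion.

$37.9 billion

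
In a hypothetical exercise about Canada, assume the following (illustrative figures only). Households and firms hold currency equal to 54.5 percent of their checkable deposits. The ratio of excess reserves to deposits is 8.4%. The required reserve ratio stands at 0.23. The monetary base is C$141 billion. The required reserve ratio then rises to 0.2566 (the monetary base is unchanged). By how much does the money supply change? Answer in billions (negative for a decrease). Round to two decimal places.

-7.62 billion

Initially m₁ = (1 + 0.545) / (0.23 + 0.084 + 0.545) ≈ 1.798603, so M₁ = 1.798603 × 141 ≈ 253.603 billion.
After the change m₂ = (1 + 0.545) / (0.2566 + 0.084 + 0.545) ≈ 1.744580, so M₂ = 1.744580 × 141 ≈ 245.9858 billion.
ΔM = M₂ − M₁ = 245.9858 − 253.603 = -7.6172 billion.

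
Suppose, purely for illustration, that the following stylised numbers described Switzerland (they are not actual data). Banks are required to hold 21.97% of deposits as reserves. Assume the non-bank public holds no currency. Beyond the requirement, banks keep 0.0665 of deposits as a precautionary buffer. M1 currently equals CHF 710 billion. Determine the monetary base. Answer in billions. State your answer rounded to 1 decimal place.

The money multiplier is m = 1 / (rr + e) = 1 / (0.2197 + 0.0665) ≈ 3.49406.
MB = M / m = 710 / 3.49406 ≈ 203.202 billion.

CHF 203.2 billion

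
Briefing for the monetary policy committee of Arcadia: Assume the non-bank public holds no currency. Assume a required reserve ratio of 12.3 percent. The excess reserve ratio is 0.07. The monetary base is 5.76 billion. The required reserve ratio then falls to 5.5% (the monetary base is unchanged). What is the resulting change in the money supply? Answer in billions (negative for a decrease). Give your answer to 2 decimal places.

16.24 billion

Initially m₁ = 1 / (0.123 + 0.07) ≈ 5.1813, so M₁ = 5.1813 × 5.76 ≈ 29.8443 billion.
After the change m₂ = 1 / (0.055 + 0.07) = 8, so M₂ = 8 × 5.76 = 46.08 billion.
ΔM = M₂ − M₁ = 46.08 − 29.8443 = 16.2357 billion.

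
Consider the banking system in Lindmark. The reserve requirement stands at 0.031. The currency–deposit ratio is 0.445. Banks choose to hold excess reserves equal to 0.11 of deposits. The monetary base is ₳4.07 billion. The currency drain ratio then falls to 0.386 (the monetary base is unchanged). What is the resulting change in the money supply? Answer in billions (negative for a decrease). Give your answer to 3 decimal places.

₳0.668 billion

Initially m₁ = (1 + 0.445) / (0.031 + 0.11 + 0.445) ≈ 2.46587, so M₁ = 2.46587 × 4.07 ≈ 10.0361 billion.
After the change m₂ = (1 + 0.386) / (0.031 + 0.11 + 0.386) ≈ 2.62998, so M₂ = 2.62998 × 4.07 ≈ 10.704 billion.
ΔM = M₂ − M₁ = 10.704 − 10.0361 = 0.6679 billion.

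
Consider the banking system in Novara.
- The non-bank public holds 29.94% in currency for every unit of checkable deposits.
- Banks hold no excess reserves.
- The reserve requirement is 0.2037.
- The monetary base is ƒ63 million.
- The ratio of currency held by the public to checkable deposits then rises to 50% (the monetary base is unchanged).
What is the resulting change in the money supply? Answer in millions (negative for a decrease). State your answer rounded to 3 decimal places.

-28.425 million

Initially m₁ = (1 + 0.2994) / (0.2037 + 0.2994) ≈ 2.582787, so M₁ = 2.582787 × 63 ≈ 162.7156 million.
After the change m₂ = (1 + 0.5) / (0.2037 + 0.5) ≈ 2.131590, so M₂ = 2.131590 × 63 ≈ 134.2902 million.
ΔM = M₂ − M₁ = 134.2902 − 162.7156 = -28.4254 million.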